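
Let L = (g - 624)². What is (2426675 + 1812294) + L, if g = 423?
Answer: 4279370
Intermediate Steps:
L = 40401 (L = (423 - 624)² = (-201)² = 40401)
(2426675 + 1812294) + L = (2426675 + 1812294) + 40401 = 4238969 + 40401 = 4279370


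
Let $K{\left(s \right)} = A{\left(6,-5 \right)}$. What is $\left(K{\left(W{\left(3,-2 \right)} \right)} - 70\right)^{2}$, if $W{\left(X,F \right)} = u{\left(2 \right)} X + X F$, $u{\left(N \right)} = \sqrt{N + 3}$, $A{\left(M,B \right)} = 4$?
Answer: $4356$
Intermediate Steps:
$u{\left(N \right)} = \sqrt{3 + N}$
$W{\left(X,F \right)} = F X + X \sqrt{5}$ ($W{\left(X,F \right)} = \sqrt{3 + 2} X + X F = \sqrt{5} X + F X = X \sqrt{5} + F X = F X + X \sqrt{5}$)
$K{\left(s \right)} = 4$
$\left(K{\left(W{\left(3,-2 \right)} \right)} - 70\right)^{2} = \left(4 - 70\right)^{2} = \left(-66\right)^{2} = 4356$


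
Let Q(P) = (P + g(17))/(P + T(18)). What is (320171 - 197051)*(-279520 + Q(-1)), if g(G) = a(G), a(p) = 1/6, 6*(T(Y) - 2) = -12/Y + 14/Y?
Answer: -378560634480/11 ≈ -3.4415e+10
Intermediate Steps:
T(Y) = 2 + 1/(3*Y) (T(Y) = 2 + (-12/Y + 14/Y)/6 = 2 + (2/Y)/6 = 2 + 1/(3*Y))
a(p) = ⅙ (a(p) = 1*(⅙) = ⅙)
g(G) = ⅙
Q(P) = (⅙ + P)/(109/54 + P) (Q(P) = (P + ⅙)/(P + (2 + (⅓)/18)) = (⅙ + P)/(P + (2 + (⅓)*(1/18))) = (⅙ + P)/(P + (2 + 1/54)) = (⅙ + P)/(P + 109/54) = (⅙ + P)/(109/54 + P))
(320171 - 197051)*(-279520 + Q(-1)) = (320171 - 197051)*(-279520 + 9*(1 + 6*(-1))/(109 + 54*(-1))) = 123120*(-279520 + 9*(1 - 6)/(109 - 54)) = 123120*(-279520 + 9*(-5)/55) = 123120*(-279520 + 9*(1/55)*(-5)) = 123120*(-279520 - 9/11) = 123120*(-3074729/11) = -378560634480/11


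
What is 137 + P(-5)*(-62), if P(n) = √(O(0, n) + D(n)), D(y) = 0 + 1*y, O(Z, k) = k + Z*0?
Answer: 137 - 62*I*√10 ≈ 137.0 - 196.06*I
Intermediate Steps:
O(Z, k) = k (O(Z, k) = k + 0 = k)
D(y) = y (D(y) = 0 + y = y)
P(n) = √2*√n (P(n) = √(n + n) = √(2*n) = √2*√n)
137 + P(-5)*(-62) = 137 + (√2*√(-5))*(-62) = 137 + (√2*(I*√5))*(-62) = 137 + (I*√10)*(-62) = 137 - 62*I*√10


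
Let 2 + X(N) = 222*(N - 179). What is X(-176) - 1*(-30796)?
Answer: -48016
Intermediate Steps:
X(N) = -39740 + 222*N (X(N) = -2 + 222*(N - 179) = -2 + 222*(-179 + N) = -2 + (-39738 + 222*N) = -39740 + 222*N)
X(-176) - 1*(-30796) = (-39740 + 222*(-176)) - 1*(-30796) = (-39740 - 39072) + 30796 = -78812 + 30796 = -48016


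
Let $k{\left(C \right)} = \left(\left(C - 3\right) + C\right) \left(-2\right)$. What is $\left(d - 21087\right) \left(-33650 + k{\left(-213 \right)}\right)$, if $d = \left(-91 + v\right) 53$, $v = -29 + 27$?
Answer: $853116672$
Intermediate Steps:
$k{\left(C \right)} = 6 - 4 C$ ($k{\left(C \right)} = \left(\left(-3 + C\right) + C\right) \left(-2\right) = \left(-3 + 2 C\right) \left(-2\right) = 6 - 4 C$)
$v = -2$
$d = -4929$ ($d = \left(-91 - 2\right) 53 = \left(-93\right) 53 = -4929$)
$\left(d - 21087\right) \left(-33650 + k{\left(-213 \right)}\right) = \left(-4929 - 21087\right) \left(-33650 + \left(6 - -852\right)\right) = - 26016 \left(-33650 + \left(6 + 852\right)\right) = - 26016 \left(-33650 + 858\right) = \left(-26016\right) \left(-32792\right) = 853116672$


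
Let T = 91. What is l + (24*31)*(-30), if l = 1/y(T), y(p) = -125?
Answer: -2790001/125 ≈ -22320.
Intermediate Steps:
l = -1/125 (l = 1/(-125) = -1/125 ≈ -0.0080000)
l + (24*31)*(-30) = -1/125 + (24*31)*(-30) = -1/125 + 744*(-30) = -1/125 - 22320 = -2790001/125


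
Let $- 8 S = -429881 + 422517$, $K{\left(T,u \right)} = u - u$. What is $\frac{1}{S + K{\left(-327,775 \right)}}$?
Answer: $\frac{2}{1841} \approx 0.0010864$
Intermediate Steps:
$K{\left(T,u \right)} = 0$
$S = \frac{1841}{2}$ ($S = - \frac{-429881 + 422517}{8} = \left(- \frac{1}{8}\right) \left(-7364\right) = \frac{1841}{2} \approx 920.5$)
$\frac{1}{S + K{\left(-327,775 \right)}} = \frac{1}{\frac{1841}{2} + 0} = \frac{1}{\frac{1841}{2}} = \frac{2}{1841}$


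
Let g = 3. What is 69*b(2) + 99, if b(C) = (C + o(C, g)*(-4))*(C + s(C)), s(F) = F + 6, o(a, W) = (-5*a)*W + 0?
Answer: 84279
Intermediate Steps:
o(a, W) = -5*W*a (o(a, W) = -5*W*a + 0 = -5*W*a)
s(F) = 6 + F
b(C) = 61*C*(6 + 2*C) (b(C) = (C - 5*3*C*(-4))*(C + (6 + C)) = (C - 15*C*(-4))*(6 + 2*C) = (C + 60*C)*(6 + 2*C) = (61*C)*(6 + 2*C) = 61*C*(6 + 2*C))
69*b(2) + 99 = 69*(122*2*(3 + 2)) + 99 = 69*(122*2*5) + 99 = 69*1220 + 99 = 84180 + 99 = 84279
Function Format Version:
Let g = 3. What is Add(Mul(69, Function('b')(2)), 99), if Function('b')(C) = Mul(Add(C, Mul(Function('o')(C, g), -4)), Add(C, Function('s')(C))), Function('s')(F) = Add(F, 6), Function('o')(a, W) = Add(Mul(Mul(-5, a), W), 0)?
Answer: 84279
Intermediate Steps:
Function('o')(a, W) = Mul(-5, W, a) (Function('o')(a, W) = Add(Mul(-5, W, a), 0) = Mul(-5, W, a))
Function('s')(F) = Add(6, F)
Function('b')(C) = Mul(61, C, Add(6, Mul(2, C))) (Function('b')(C) = Mul(Add(C, Mul(Mul(-5, 3, C), -4)), Add(C, Add(6, C))) = Mul(Add(C, Mul(Mul(-15, C), -4)), Add(6, Mul(2, C))) = Mul(Add(C, Mul(60, C)), Add(6, Mul(2, C))) = Mul(Mul(61, C), Add(6, Mul(2, C))) = Mul(61, C, Add(6, Mul(2, C))))
Add(Mul(69, Function('b')(2)), 99) = Add(Mul(69, Mul(122, 2, Add(3, 2))), 99) = Add(Mul(69, Mul(122, 2, 5)), 99) = Add(Mul(69, 1220), 99) = Add(84180, 99) = 84279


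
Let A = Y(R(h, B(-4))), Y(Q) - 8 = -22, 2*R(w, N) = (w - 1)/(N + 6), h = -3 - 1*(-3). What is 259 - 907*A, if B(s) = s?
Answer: 12957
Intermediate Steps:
h = 0 (h = -3 + 3 = 0)
R(w, N) = (-1 + w)/(2*(6 + N)) (R(w, N) = ((w - 1)/(N + 6))/2 = ((-1 + w)/(6 + N))/2 = (-1 + w)/(2*(6 + N)))
Y(Q) = -14 (Y(Q) = 8 - 22 = -14)
A = -14
259 - 907*A = 259 - 907*(-14) = 259 + 12698 = 12957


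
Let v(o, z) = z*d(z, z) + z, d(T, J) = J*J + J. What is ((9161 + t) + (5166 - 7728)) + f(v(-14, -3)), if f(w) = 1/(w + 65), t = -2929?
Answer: 161481/44 ≈ 3670.0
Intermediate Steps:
d(T, J) = J + J² (d(T, J) = J² + J = J + J²)
v(o, z) = z + z²*(1 + z) (v(o, z) = z*(z*(1 + z)) + z = z²*(1 + z) + z = z + z²*(1 + z))
f(w) = 1/(65 + w)
((9161 + t) + (5166 - 7728)) + f(v(-14, -3)) = ((9161 - 2929) + (5166 - 7728)) + 1/(65 - 3*(1 - 3*(1 - 3))) = (6232 - 2562) + 1/(65 - 3*(1 - 3*(-2))) = 3670 + 1/(65 - 3*(1 + 6)) = 3670 + 1/(65 - 3*7) = 3670 + 1/(65 - 21) = 3670 + 1/44 = 161481/44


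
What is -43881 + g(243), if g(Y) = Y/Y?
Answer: -43880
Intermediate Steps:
g(Y) = 1
-43881 + g(243) = -43881 + 1 = -43880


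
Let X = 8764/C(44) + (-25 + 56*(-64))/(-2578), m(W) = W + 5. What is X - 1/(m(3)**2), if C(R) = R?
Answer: 182004925/907456 ≈ 200.57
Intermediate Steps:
m(W) = 5 + W
X = 5688097/28358 (X = 8764/44 + (-25 + 56*(-64))/(-2578) = 8764*(1/44) + (-25 - 3584)*(-1/2578) = 2191/11 - 3609*(-1/2578) = 2191/11 + 3609/2578 = 5688097/28358 ≈ 200.58)
X - 1/(m(3)**2) = 5688097/28358 - 1/((5 + 3)**2) = 5688097/28358 - 1/(8**2) = 5688097/28358 - 1/64 = 182004925/907456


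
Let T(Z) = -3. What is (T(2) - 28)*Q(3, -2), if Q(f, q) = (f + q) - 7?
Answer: 186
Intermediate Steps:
Q(f, q) = -7 + f + q
(T(2) - 28)*Q(3, -2) = (-3 - 28)*(-7 + 3 - 2) = -31*(-6) = 186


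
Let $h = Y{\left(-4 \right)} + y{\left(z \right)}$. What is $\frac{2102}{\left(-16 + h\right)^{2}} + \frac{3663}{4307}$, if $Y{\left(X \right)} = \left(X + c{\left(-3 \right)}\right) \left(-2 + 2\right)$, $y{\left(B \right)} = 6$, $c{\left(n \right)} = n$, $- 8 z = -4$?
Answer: $\frac{4709807}{215350} \approx 21.87$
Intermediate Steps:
$z = \frac{1}{2}$ ($z = \left(- \frac{1}{8}\right) \left(-4\right) = \frac{1}{2} \approx 0.5$)
$Y{\left(X \right)} = 0$ ($Y{\left(X \right)} = \left(X - 3\right) \left(-2 + 2\right) = \left(-3 + X\right) 0 = 0$)
$h = 6$ ($h = 0 + 6 = 6$)
$\frac{2102}{\left(-16 + h\right)^{2}} + \frac{3663}{4307} = \frac{2102}{\left(-16 + 6\right)^{2}} + \frac{3663}{4307} = \frac{2102}{\left(-10\right)^{2}} + 3663 \cdot \frac{1}{4307} = \frac{2102}{100} + \frac{3663}{4307} = 2102 \cdot \frac{1}{100} + \frac{3663}{4307} = \frac{1051}{50} + \frac{3663}{4307} = \frac{4709807}{215350}$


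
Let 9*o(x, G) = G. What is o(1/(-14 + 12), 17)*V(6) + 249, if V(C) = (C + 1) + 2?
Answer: 266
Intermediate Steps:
o(x, G) = G/9
V(C) = 3 + C (V(C) = (1 + C) + 2 = 3 + C)
o(1/(-14 + 12), 17)*V(6) + 249 = ((⅑)*17)*(3 + 6) + 249 = (17/9)*9 + 249 = 17 + 249 = 266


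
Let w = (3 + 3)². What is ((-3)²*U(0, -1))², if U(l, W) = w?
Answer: 104976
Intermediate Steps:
w = 36 (w = 6² = 36)
U(l, W) = 36
((-3)²*U(0, -1))² = ((-3)²*36)² = (9*36)² = 324² = 104976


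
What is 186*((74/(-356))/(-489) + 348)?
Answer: 939010243/14507 ≈ 64728.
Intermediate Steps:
186*((74/(-356))/(-489) + 348) = 186*((74*(-1/356))*(-1/489) + 348) = 186*(-37/178*(-1/489) + 348) = 186*(37/87042 + 348) = 186*(30290653/87042) = 939010243/14507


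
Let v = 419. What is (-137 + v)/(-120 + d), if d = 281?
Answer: 282/161 ≈ 1.7516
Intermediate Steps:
(-137 + v)/(-120 + d) = (-137 + 419)/(-120 + 281) = 282/161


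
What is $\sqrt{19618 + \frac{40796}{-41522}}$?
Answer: $\frac{30 \sqrt{9394788481}}{20761} \approx 140.06$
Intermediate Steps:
$\sqrt{19618 + \frac{40796}{-41522}} = \sqrt{19618 + 40796 \left(- \frac{1}{41522}\right)} = \sqrt{19618 - \frac{20398}{20761}} = \sqrt{\frac{407268900}{20761}} = \frac{30 \sqrt{9394788481}}{20761}$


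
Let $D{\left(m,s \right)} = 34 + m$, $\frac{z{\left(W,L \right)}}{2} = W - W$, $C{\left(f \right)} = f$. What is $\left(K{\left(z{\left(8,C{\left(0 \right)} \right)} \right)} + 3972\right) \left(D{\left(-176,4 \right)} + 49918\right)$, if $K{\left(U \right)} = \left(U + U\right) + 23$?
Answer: $198855120$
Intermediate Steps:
$z{\left(W,L \right)} = 0$ ($z{\left(W,L \right)} = 2 \left(W - W\right) = 2 \cdot 0 = 0$)
$K{\left(U \right)} = 23 + 2 U$ ($K{\left(U \right)} = 2 U + 23 = 23 + 2 U$)
$\left(K{\left(z{\left(8,C{\left(0 \right)} \right)} \right)} + 3972\right) \left(D{\left(-176,4 \right)} + 49918\right) = \left(\left(23 + 2 \cdot 0\right) + 3972\right) \left(\left(34 - 176\right) + 49918\right) = \left(\left(23 + 0\right) + 3972\right) \left(-142 + 49918\right) = \left(23 + 3972\right) 49776 = 3995 \cdot 49776 = 198855120$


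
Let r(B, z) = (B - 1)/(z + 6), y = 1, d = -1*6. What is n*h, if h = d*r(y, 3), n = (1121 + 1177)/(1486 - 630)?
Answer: 0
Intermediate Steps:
d = -6
r(B, z) = (-1 + B)/(6 + z)
n = 1149/428 (n = 2298/856 = 2298*(1/856) = 1149/428 ≈ 2.6846)
h = 0 (h = -6*(-1 + 1)/(6 + 3) = -6*0/9 = -2*0/3 = -6*0 = 0)
n*h = (1149/428)*0 = 0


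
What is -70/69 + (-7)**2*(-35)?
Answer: -118405/69 ≈ -1716.0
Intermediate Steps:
-70/69 + (-7)**2*(-35) = -70*1/69 + 49*(-35) = -70/69 - 1715 = -118405/69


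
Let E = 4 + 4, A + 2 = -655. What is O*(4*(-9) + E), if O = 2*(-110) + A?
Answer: 24556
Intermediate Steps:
A = -657 (A = -2 - 655 = -657)
O = -877 (O = 2*(-110) - 657 = -220 - 657 = -877)
E = 8
O*(4*(-9) + E) = -877*(4*(-9) + 8) = -877*(-36 + 8) = -877*(-28) = 24556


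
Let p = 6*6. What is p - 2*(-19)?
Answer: 74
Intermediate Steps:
p = 36
p - 2*(-19) = 36 - 2*(-19) = 36 + 38 = 74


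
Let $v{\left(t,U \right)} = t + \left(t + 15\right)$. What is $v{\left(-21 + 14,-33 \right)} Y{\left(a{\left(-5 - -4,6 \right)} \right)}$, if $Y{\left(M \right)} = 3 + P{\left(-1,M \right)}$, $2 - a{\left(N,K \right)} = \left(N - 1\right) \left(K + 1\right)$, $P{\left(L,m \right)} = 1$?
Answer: $4$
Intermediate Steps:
$v{\left(t,U \right)} = 15 + 2 t$ ($v{\left(t,U \right)} = t + \left(15 + t\right) = 15 + 2 t$)
$a{\left(N,K \right)} = 2 - \left(1 + K\right) \left(-1 + N\right)$ ($a{\left(N,K \right)} = 2 - \left(N - 1\right) \left(K + 1\right) = 2 - \left(-1 + N\right) \left(1 + K\right) = 2 - \left(1 + K\right) \left(-1 + N\right)$)
$Y{\left(M \right)} = 4$ ($Y{\left(M \right)} = 3 + 1 = 4$)
$v{\left(-21 + 14,-33 \right)} Y{\left(a{\left(-5 - -4,6 \right)} \right)} = \left(15 + 2 \left(-21 + 14\right)\right) 4 = \left(15 + 2 \left(-7\right)\right) 4 = \left(15 - 14\right) 4 = 1 \cdot 4 = 4$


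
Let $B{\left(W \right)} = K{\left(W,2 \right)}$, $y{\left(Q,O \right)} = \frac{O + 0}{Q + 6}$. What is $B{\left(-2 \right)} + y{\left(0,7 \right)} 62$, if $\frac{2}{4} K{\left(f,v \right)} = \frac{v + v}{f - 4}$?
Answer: $71$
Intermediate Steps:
$y{\left(Q,O \right)} = \frac{O}{6 + Q}$
$K{\left(f,v \right)} = \frac{4 v}{-4 + f}$ ($K{\left(f,v \right)} = 2 \frac{v + v}{f - 4} = 2 \frac{2 v}{-4 + f} = \frac{4 v}{-4 + f}$)
$B{\left(W \right)} = \frac{8}{-4 + W}$ ($B{\left(W \right)} = 4 \cdot 2 \frac{1}{-4 + W} = \frac{8}{-4 + W}$)
$B{\left(-2 \right)} + y{\left(0,7 \right)} 62 = \frac{8}{-4 - 2} + \frac{7}{6 + 0} \cdot 62 = \frac{8}{-6} + \frac{7}{6} \cdot 62 = 8 \left(- \frac{1}{6}\right) + 7 \cdot \frac{1}{6} \cdot 62 = - \frac{4}{3} + \frac{7}{6} \cdot 62 = - \frac{4}{3} + \frac{217}{3} = 71$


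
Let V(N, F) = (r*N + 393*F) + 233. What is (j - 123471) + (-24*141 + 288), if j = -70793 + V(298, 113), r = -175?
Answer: -204868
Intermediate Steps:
V(N, F) = 233 - 175*N + 393*F (V(N, F) = (-175*N + 393*F) + 233 = 233 - 175*N + 393*F)
j = -78301 (j = -70793 + (233 - 175*298 + 393*113) = -70793 + (233 - 52150 + 44409) = -70793 - 7508 = -78301)
(j - 123471) + (-24*141 + 288) = (-78301 - 123471) + (-24*141 + 288) = -201772 + (-3384 + 288) = -201772 - 3096 = -204868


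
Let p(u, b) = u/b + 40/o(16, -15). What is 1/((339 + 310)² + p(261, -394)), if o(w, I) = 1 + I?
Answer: 2758/1161662651 ≈ 2.3742e-6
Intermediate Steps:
p(u, b) = -20/7 + u/b (p(u, b) = u/b + 40/(1 - 15) = u/b + 40/(-14) = u/b + 40*(-1/14) = u/b - 20/7 = -20/7 + u/b)
1/((339 + 310)² + p(261, -394)) = 1/((339 + 310)² + (-20/7 + 261/(-394))) = 1/(649² + (-20/7 + 261*(-1/394))) = 1/(421201 + (-20/7 - 261/394)) = 1/(421201 - 9707/2758) = 1/(1161662651/2758) = 2758/1161662651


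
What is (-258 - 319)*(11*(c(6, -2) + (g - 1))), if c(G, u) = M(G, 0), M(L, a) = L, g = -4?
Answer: -6347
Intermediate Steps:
c(G, u) = G
(-258 - 319)*(11*(c(6, -2) + (g - 1))) = (-258 - 319)*(11*(6 + (-4 - 1))) = -6347*(6 - 5) = -6347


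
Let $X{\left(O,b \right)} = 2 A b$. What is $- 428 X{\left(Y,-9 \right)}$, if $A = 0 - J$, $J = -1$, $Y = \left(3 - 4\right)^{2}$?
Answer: $7704$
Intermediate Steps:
$Y = 1$ ($Y = \left(-1\right)^{2} = 1$)
$A = 1$ ($A = 0 - -1 = 0 + 1 = 1$)
$X{\left(O,b \right)} = 2 b$ ($X{\left(O,b \right)} = 2 \cdot 1 b = 2 b$)
$- 428 X{\left(Y,-9 \right)} = - 428 \cdot 2 \left(-9\right) = \left(-428\right) \left(-18\right) = 7704$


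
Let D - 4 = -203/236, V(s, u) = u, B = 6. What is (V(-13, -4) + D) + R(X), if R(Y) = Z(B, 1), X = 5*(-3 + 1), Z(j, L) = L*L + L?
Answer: 269/236 ≈ 1.1398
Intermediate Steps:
Z(j, L) = L + L**2 (Z(j, L) = L**2 + L = L + L**2)
X = -10 (X = 5*(-2) = -10)
D = 741/236 (D = 4 - 203/236 = 741/236 ≈ 3.1398)
R(Y) = 2 (R(Y) = 1*(1 + 1) = 1*2 = 2)
(V(-13, -4) + D) + R(X) = (-4 + 741/236) + 2 = -203/236 + 2 = 269/236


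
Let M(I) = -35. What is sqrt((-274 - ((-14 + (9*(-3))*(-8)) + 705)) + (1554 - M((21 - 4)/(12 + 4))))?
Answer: 2*sqrt(102) ≈ 20.199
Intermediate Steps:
sqrt((-274 - ((-14 + (9*(-3))*(-8)) + 705)) + (1554 - M((21 - 4)/(12 + 4)))) = sqrt((-274 - ((-14 + (9*(-3))*(-8)) + 705)) + (1554 - 1*(-35))) = sqrt((-274 - ((-14 - 27*(-8)) + 705)) + (1554 + 35)) = sqrt((-274 - ((-14 + 216) + 705)) + 1589) = sqrt((-274 - (202 + 705)) + 1589) = sqrt((-274 - 1*907) + 1589) = sqrt((-274 - 907) + 1589) = sqrt(-1181 + 1589) = sqrt(408) = 2*sqrt(102)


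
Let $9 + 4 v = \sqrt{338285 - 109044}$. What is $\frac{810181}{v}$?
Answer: $\frac{7291629}{57290} + \frac{810181 \sqrt{229241}}{57290} \approx 6898.2$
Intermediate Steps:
$v = - \frac{9}{4} + \frac{\sqrt{229241}}{4}$ ($v = - \frac{9}{4} + \frac{\sqrt{338285 - 109044}}{4} = - \frac{9}{4} + \frac{\sqrt{229241}}{4} \approx 117.45$)
$\frac{810181}{v} = \frac{810181}{- \frac{9}{4} + \frac{\sqrt{229241}}{4}}$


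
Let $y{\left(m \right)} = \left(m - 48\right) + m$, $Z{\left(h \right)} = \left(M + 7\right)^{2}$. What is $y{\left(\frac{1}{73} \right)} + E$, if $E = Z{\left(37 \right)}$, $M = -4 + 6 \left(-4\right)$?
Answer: $\frac{28691}{73} \approx 393.03$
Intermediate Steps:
$M = -28$ ($M = -4 - 24 = -28$)
$Z{\left(h \right)} = 441$ ($Z{\left(h \right)} = \left(-28 + 7\right)^{2} = \left(-21\right)^{2} = 441$)
$E = 441$
$y{\left(m \right)} = -48 + 2 m$ ($y{\left(m \right)} = \left(-48 + m\right) + m = -48 + 2 m$)
$y{\left(\frac{1}{73} \right)} + E = \left(-48 + \frac{2}{73}\right) + 441 = - \frac{3502}{73} + 441 = \frac{28691}{73}$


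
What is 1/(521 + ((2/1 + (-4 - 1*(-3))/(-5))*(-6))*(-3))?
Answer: 5/2803 ≈ 0.0017838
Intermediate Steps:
1/(521 + ((2/1 + (-4 - 1*(-3))/(-5))*(-6))*(-3)) = 1/(521 + ((2*1 + (-4 + 3)*(-⅕))*(-6))*(-3)) = 1/(521 + ((2 - 1*(-⅕))*(-6))*(-3)) = 1/(521 + ((2 + ⅕)*(-6))*(-3)) = 1/(521 + ((11/5)*(-6))*(-3)) = 1/(521 - 66/5*(-3)) = 1/(521 + 198/5) = 1/(2803/5) = 5/2803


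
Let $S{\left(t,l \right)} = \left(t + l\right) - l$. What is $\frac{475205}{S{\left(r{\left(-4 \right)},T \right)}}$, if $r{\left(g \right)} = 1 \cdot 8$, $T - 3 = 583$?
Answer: $\frac{475205}{8} \approx 59401.0$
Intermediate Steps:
$T = 586$ ($T = 3 + 583 = 586$)
$r{\left(g \right)} = 8$
$S{\left(t,l \right)} = t$ ($S{\left(t,l \right)} = \left(l + t\right) - l = t$)
$\frac{475205}{S{\left(r{\left(-4 \right)},T \right)}} = \frac{475205}{8}$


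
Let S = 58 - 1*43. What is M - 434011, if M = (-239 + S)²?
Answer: -383835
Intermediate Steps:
S = 15 (S = 58 - 43 = 15)
M = 50176 (M = (-239 + 15)² = (-224)² = 50176)
M - 434011 = 50176 - 434011 = -383835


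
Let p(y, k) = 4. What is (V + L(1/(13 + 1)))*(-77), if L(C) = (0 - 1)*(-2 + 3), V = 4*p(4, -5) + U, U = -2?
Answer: -1001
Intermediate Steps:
V = 14 (V = 4*4 - 2 = 16 - 2 = 14)
L(C) = -1 (L(C) = -1*1 = -1)
(V + L(1/(13 + 1)))*(-77) = (14 - 1)*(-77) = 13*(-77) = -1001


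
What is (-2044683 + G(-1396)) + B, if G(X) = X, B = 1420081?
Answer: -625998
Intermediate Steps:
(-2044683 + G(-1396)) + B = (-2044683 - 1396) + 1420081 = -2046079 + 1420081 = -625998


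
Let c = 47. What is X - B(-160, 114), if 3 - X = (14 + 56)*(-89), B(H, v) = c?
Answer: 6186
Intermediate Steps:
B(H, v) = 47
X = 6233 (X = 3 - (14 + 56)*(-89) = 3 - 70*(-89) = 3 - 1*(-6230) = 3 + 6230 = 6233)
X - B(-160, 114) = 6233 - 1*47 = 6233 - 47 = 6186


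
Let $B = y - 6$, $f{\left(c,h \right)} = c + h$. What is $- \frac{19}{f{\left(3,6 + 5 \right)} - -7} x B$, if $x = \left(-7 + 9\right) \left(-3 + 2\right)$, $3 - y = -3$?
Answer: $0$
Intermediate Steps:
$y = 6$ ($y = 3 - -3 = 3 + 3 = 6$)
$x = -2$ ($x = 2 \left(-1\right) = -2$)
$B = 0$ ($B = 6 - 6 = 0$)
$- \frac{19}{f{\left(3,6 + 5 \right)} - -7} x B = - \frac{19}{\left(3 + \left(6 + 5\right)\right) - -7} \left(-2\right) 0 = - \frac{19}{\left(3 + 11\right) + 7} \left(-2\right) 0 = - \frac{19}{14 + 7} \left(-2\right) 0 = - \frac{19}{21} \left(-2\right) 0 = \left(-19\right) \frac{1}{21} \left(-2\right) 0 = \left(- \frac{19}{21}\right) \left(-2\right) 0 = \frac{38}{21} \cdot 0 = 0$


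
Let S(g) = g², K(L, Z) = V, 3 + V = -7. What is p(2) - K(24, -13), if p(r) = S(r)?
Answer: 14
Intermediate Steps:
V = -10 (V = -3 - 7 = -10)
K(L, Z) = -10
p(r) = r²
p(2) - K(24, -13) = 2² - 1*(-10) = 4 + 10 = 14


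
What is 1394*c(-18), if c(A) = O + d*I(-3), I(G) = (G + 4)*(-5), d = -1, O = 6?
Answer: 15334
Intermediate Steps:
I(G) = -20 - 5*G (I(G) = (4 + G)*(-5) = -20 - 5*G)
c(A) = 11 (c(A) = 6 - (-20 - 5*(-3)) = 6 - (-20 + 15) = 6 - 1*(-5) = 6 + 5 = 11)
1394*c(-18) = 1394*11 = 15334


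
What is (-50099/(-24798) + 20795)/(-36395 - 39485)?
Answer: -515724509/1881672240 ≈ -0.27408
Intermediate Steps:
(-50099/(-24798) + 20795)/(-36395 - 39485) = (-50099*(-1/24798) + 20795)/(-75880) = (50099/24798 + 20795)*(-1/75880) = (515724509/24798)*(-1/75880) = -515724509/1881672240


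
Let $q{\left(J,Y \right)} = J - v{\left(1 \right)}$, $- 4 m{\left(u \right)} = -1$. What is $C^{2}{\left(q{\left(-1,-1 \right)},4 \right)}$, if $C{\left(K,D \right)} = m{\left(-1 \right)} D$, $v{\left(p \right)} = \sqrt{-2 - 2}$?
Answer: $1$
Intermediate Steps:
$m{\left(u \right)} = \frac{1}{4}$ ($m{\left(u \right)} = \left(- \frac{1}{4}\right) \left(-1\right) = \frac{1}{4}$)
$v{\left(p \right)} = 2 i$ ($v{\left(p \right)} = \sqrt{-4} = 2 i$)
$q{\left(J,Y \right)} = J - 2 i$
$C{\left(K,D \right)} = \frac{D}{4}$
$C^{2}{\left(q{\left(-1,-1 \right)},4 \right)} = \left(\frac{1}{4} \cdot 4\right)^{2} = 1^{2} = 1$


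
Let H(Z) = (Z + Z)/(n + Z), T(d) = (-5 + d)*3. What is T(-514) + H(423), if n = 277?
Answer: -544527/350 ≈ -1555.8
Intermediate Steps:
T(d) = -15 + 3*d
H(Z) = 2*Z/(277 + Z) (H(Z) = (Z + Z)/(277 + Z) = (2*Z)/(277 + Z) = 2*Z/(277 + Z))
T(-514) + H(423) = (-15 + 3*(-514)) + 2*423/(277 + 423) = (-15 - 1542) + 2*423/700 = -1557 + 2*423*(1/700) = -1557 + 423/350 = -544527/350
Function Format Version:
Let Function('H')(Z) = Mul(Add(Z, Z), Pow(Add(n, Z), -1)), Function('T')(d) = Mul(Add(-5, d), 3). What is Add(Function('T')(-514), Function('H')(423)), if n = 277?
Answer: Rational(-544527, 350) ≈ -1555.8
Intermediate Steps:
Function('T')(d) = Add(-15, Mul(3, d))
Function('H')(Z) = Mul(2, Z, Pow(Add(277, Z), -1)) (Function('H')(Z) = Mul(Add(Z, Z), Pow(Add(277, Z), -1)) = Mul(Mul(2, Z), Pow(Add(277, Z), -1)) = Mul(2, Z, Pow(Add(277, Z), -1)))
Add(Function('T')(-514), Function('H')(423)) = Add(Add(-15, Mul(3, -514)), Mul(2, 423, Pow(Add(277, 423), -1))) = Add(Add(-15, -1542), Mul(2, 423, Pow(700, -1))) = Add(-1557, Mul(2, 423, Rational(1, 700))) = Add(-1557, Rational(423, 350)) = Rational(-544527, 350)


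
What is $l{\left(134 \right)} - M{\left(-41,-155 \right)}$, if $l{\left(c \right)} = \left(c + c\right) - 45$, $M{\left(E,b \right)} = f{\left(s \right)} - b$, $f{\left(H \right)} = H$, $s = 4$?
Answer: $64$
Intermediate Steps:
$M{\left(E,b \right)} = 4 - b$
$l{\left(c \right)} = -45 + 2 c$ ($l{\left(c \right)} = 2 c - 45 = -45 + 2 c$)
$l{\left(134 \right)} - M{\left(-41,-155 \right)} = \left(-45 + 2 \cdot 134\right) - \left(4 - -155\right) = \left(-45 + 268\right) - \left(4 + 155\right) = 223 - 159 = 64$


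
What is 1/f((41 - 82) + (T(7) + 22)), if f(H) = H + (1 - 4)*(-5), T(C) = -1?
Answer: -⅕ ≈ -0.20000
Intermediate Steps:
f(H) = 15 + H (f(H) = H - 3*(-5) = H + 15 = 15 + H)
1/f((41 - 82) + (T(7) + 22)) = 1/(15 + ((41 - 82) + (-1 + 22))) = 1/(15 + (-41 + 21)) = 1/(15 - 20) = 1/(-5) = -⅕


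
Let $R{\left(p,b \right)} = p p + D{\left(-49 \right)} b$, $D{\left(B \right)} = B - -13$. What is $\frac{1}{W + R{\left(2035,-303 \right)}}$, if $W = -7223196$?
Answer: $- \frac{1}{3071063} \approx -3.2562 \cdot 10^{-7}$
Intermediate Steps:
$D{\left(B \right)} = 13 + B$ ($D{\left(B \right)} = B + 13 = 13 + B$)
$R{\left(p,b \right)} = p^{2} - 36 b$ ($R{\left(p,b \right)} = p p + \left(13 - 49\right) b = p^{2} - 36 b$)
$\frac{1}{W + R{\left(2035,-303 \right)}} = \frac{1}{-7223196 - \left(-10908 - 2035^{2}\right)} = \frac{1}{-7223196 + \left(4141225 + 10908\right)} = \frac{1}{-7223196 + 4152133} = \frac{1}{-3071063} = - \frac{1}{3071063}$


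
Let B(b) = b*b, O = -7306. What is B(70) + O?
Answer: -2406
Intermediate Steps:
B(b) = b²
B(70) + O = 70² - 7306 = 4900 - 7306 = -2406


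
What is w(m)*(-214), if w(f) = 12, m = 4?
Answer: -2568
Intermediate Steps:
w(m)*(-214) = 12*(-214) = -2568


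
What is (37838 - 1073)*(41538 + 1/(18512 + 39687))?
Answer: 88878286866195/58199 ≈ 1.5271e+9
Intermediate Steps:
(37838 - 1073)*(41538 + 1/(18512 + 39687)) = 36765*(41538 + 1/58199) = 36765*(2417470063/58199) = 88878286866195/58199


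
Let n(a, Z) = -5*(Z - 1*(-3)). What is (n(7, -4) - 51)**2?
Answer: 2116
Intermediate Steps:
n(a, Z) = -15 - 5*Z (n(a, Z) = -5*(Z + 3) = -5*(3 + Z) = -15 - 5*Z)
(n(7, -4) - 51)**2 = ((-15 - 5*(-4)) - 51)**2 = ((-15 + 20) - 51)**2 = (5 - 51)**2 = (-46)**2 = 2116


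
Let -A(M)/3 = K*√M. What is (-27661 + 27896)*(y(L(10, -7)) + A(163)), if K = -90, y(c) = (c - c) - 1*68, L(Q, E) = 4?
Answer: -15980 + 63450*√163 ≈ 7.9410e+5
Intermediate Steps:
y(c) = -68 (y(c) = 0 - 68 = -68)
A(M) = 270*√M (A(M) = -(-270)*√M = 270*√M)
(-27661 + 27896)*(y(L(10, -7)) + A(163)) = (-27661 + 27896)*(-68 + 270*√163) = 235*(-68 + 270*√163) = -15980 + 63450*√163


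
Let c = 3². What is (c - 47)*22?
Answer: -836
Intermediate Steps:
c = 9
(c - 47)*22 = (9 - 47)*22 = -38*22 = -836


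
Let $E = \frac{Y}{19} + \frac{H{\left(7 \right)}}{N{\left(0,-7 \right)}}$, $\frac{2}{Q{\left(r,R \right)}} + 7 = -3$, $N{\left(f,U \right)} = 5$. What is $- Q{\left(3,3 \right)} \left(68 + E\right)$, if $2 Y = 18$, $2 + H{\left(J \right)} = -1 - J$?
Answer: $\frac{1263}{95} \approx 13.295$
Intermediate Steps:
$H{\left(J \right)} = -3 - J$ ($H{\left(J \right)} = -2 - \left(1 + J\right) = -3 - J$)
$Y = 9$ ($Y = \frac{1}{2} \cdot 18 = 9$)
$Q{\left(r,R \right)} = - \frac{1}{5}$ ($Q{\left(r,R \right)} = \frac{2}{-7 - 3} = \frac{2}{-10} = 2 \left(- \frac{1}{10}\right) = - \frac{1}{5}$)
$E = - \frac{29}{19}$ ($E = \frac{9}{19} + \frac{-3 - 7}{5} = 9 \cdot \frac{1}{19} + \left(-3 - 7\right) \frac{1}{5} = \frac{9}{19} - 2 = - \frac{29}{19} \approx -1.5263$)
$- Q{\left(3,3 \right)} \left(68 + E\right) = - \frac{\left(-1\right) \left(68 - \frac{29}{19}\right)}{5} = - \frac{\left(-1\right) 1263}{5 \cdot 19} = \left(-1\right) \left(- \frac{1263}{95}\right) = \frac{1263}{95}$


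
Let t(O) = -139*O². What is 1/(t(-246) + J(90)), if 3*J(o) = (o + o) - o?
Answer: -1/8411694 ≈ -1.1888e-7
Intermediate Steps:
J(o) = o/3 (J(o) = ((o + o) - o)/3 = (2*o - o)/3 = o/3)
1/(t(-246) + J(90)) = 1/(-139*(-246)² + (⅓)*90) = 1/(-139*60516 + 30) = 1/(-8411724 + 30) = 1/(-8411694) = -1/8411694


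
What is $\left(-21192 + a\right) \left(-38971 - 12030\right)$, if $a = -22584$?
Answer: $2232619776$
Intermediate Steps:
$\left(-21192 + a\right) \left(-38971 - 12030\right) = \left(-21192 - 22584\right) \left(-38971 - 12030\right) = \left(-43776\right) \left(-51001\right) = 2232619776$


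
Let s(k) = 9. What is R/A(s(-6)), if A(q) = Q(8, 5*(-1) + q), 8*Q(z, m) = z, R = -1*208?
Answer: -208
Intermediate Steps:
R = -208
Q(z, m) = z/8
A(q) = 1 (A(q) = (1/8)*8 = 1)
R/A(s(-6)) = -208/1 = -208*1 = -208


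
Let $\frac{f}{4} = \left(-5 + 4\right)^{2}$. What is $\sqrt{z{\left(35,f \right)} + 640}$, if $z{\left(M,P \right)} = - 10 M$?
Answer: $\sqrt{290} \approx 17.029$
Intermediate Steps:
$f = 4$ ($f = 4 \left(-5 + 4\right)^{2} = 4 \left(-1\right)^{2} = 4 \cdot 1 = 4$)
$\sqrt{z{\left(35,f \right)} + 640} = \sqrt{\left(-10\right) 35 + 640} = \sqrt{-350 + 640} = \sqrt{290}$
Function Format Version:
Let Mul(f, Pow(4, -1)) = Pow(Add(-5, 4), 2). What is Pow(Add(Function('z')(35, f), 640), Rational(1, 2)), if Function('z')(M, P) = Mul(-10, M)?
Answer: Pow(290, Rational(1, 2)) ≈ 17.029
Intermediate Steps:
f = 4 (f = Mul(4, Pow(Add(-5, 4), 2)) = Mul(4, Pow(-1, 2)) = Mul(4, 1) = 4)
Pow(Add(Function('z')(35, f), 640), Rational(1, 2)) = Pow(Add(Mul(-10, 35), 640), Rational(1, 2)) = Pow(Add(-350, 640), Rational(1, 2)) = Pow(290, Rational(1, 2))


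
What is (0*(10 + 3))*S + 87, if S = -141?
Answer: 87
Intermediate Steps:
(0*(10 + 3))*S + 87 = (0*(10 + 3))*(-141) + 87 = (0*13)*(-141) + 87 = 0*(-141) + 87 = 0 + 87 = 87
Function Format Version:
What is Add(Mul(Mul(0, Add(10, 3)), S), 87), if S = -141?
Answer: 87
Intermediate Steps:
Add(Mul(Mul(0, Add(10, 3)), S), 87) = Add(Mul(Mul(0, Add(10, 3)), -141), 87) = Add(Mul(Mul(0, 13), -141), 87) = Add(Mul(0, -141), 87) = Add(0, 87) = 87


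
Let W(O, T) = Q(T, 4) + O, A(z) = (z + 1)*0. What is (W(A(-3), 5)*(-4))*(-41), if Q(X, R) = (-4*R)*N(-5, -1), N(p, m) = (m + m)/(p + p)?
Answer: -2624/5 ≈ -524.80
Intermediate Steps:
N(p, m) = m/p (N(p, m) = (2*m)/((2*p)) = (2*m)*(1/(2*p)) = m/p)
Q(X, R) = -4*R/5 (Q(X, R) = (-4*R)*(-1/(-5)) = (-4*R)*(-1*(-⅕)) = -4*R*(⅕) = -4*R/5)
A(z) = 0 (A(z) = (1 + z)*0 = 0)
W(O, T) = -16/5 + O (W(O, T) = -⅘*4 + O = -16/5 + O)
(W(A(-3), 5)*(-4))*(-41) = ((-16/5 + 0)*(-4))*(-41) = -16/5*(-4)*(-41) = (64/5)*(-41) = -2624/5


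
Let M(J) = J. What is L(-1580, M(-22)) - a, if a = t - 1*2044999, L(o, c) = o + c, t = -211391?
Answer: 2254788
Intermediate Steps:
L(o, c) = c + o
a = -2256390 (a = -211391 - 1*2044999 = -211391 - 2044999 = -2256390)
L(-1580, M(-22)) - a = (-22 - 1580) - 1*(-2256390) = -1602 + 2256390 = 2254788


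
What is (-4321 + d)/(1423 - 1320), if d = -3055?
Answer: -7376/103 ≈ -71.612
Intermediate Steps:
(-4321 + d)/(1423 - 1320) = (-4321 - 3055)/(1423 - 1320) = -7376/103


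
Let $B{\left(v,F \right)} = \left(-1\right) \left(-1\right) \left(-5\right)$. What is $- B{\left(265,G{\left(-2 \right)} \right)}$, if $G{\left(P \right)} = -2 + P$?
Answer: $5$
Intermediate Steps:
$B{\left(v,F \right)} = -5$ ($B{\left(v,F \right)} = 1 \left(-5\right) = -5$)
$- B{\left(265,G{\left(-2 \right)} \right)} = \left(-1\right) \left(-5\right) = 5$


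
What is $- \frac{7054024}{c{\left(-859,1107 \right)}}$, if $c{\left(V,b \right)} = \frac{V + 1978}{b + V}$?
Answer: $- \frac{1749397952}{1119} \approx -1.5634 \cdot 10^{6}$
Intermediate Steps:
$c{\left(V,b \right)} = \frac{1978 + V}{V + b}$
$- \frac{7054024}{c{\left(-859,1107 \right)}} = - \frac{7054024}{\frac{1}{-859 + 1107} \left(1978 - 859\right)} = - \frac{7054024}{\frac{1}{248} \cdot 1119} = - \frac{7054024}{\frac{1119}{248}} = \left(-7054024\right) \frac{248}{1119} = - \frac{1749397952}{1119}$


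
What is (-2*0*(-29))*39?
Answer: 0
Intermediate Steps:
(-2*0*(-29))*39 = (0*(-29))*39 = 0*39 = 0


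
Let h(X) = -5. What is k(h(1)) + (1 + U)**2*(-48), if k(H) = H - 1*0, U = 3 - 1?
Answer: -437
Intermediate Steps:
U = 2
k(H) = H (k(H) = H + 0 = H)
k(h(1)) + (1 + U)**2*(-48) = -5 + (1 + 2)**2*(-48) = -5 + 3**2*(-48) = -5 + 9*(-48) = -5 - 432 = -437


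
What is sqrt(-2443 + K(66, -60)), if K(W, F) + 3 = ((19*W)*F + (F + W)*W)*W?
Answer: 5*I*sqrt(197686) ≈ 2223.1*I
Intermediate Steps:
K(W, F) = -3 + W*(W*(F + W) + 19*F*W) (K(W, F) = -3 + ((19*W)*F + (F + W)*W)*W = -3 + (19*F*W + W*(F + W))*W = -3 + (W*(F + W) + 19*F*W)*W = -3 + W*(W*(F + W) + 19*F*W))
sqrt(-2443 + K(66, -60)) = sqrt(-2443 + (-3 + 66**3 + 20*(-60)*66**2)) = sqrt(-2443 + (-3 + 287496 + 20*(-60)*4356)) = sqrt(-2443 + (-3 + 287496 - 5227200)) = sqrt(-2443 - 4939707) = sqrt(-4942150) = 5*I*sqrt(197686)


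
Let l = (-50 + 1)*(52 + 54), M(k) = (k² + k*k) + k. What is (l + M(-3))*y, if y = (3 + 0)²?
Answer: -46611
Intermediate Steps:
M(k) = k + 2*k² (M(k) = (k² + k²) + k = 2*k² + k = k + 2*k²)
l = -5194 (l = -49*106 = -5194)
y = 9 (y = 3² = 9)
(l + M(-3))*y = (-5194 - 3*(1 + 2*(-3)))*9 = (-5194 - 3*(1 - 6))*9 = (-5194 - 3*(-5))*9 = (-5194 + 15)*9 = -5179*9 = -46611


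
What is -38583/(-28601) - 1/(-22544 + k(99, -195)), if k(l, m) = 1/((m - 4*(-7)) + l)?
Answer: 59149413787/43845132793 ≈ 1.3491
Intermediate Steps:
k(l, m) = 1/(28 + l + m) (k(l, m) = 1/((m + 28) + l) = 1/((28 + m) + l) = 1/(28 + l + m))
-38583/(-28601) - 1/(-22544 + k(99, -195)) = -38583/(-28601) - 1/(-22544 + 1/(28 + 99 - 195)) = -38583*(-1/28601) - 1/(-22544 + 1/(-68)) = 38583/28601 - 1/(-22544 - 1/68) = 38583/28601 - 1/(-1532993/68) = 38583/28601 - 1*(-68/1532993) = 38583/28601 + 68/1532993 = 59149413787/43845132793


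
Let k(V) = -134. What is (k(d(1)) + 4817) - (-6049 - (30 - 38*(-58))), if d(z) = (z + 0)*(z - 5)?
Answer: 12966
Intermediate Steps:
d(z) = z*(-5 + z)
(k(d(1)) + 4817) - (-6049 - (30 - 38*(-58))) = (-134 + 4817) - (-6049 - (30 - 38*(-58))) = 4683 - (-6049 - (30 + 2204)) = 4683 - (-6049 - 1*2234) = 4683 - (-6049 - 2234) = 4683 - 1*(-8283) = 4683 + 8283 = 12966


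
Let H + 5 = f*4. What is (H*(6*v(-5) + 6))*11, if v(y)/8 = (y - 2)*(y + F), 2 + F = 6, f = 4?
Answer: 41382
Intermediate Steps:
F = 4 (F = -2 + 6 = 4)
H = 11 (H = -5 + 4*4 = -5 + 16 = 11)
v(y) = 8*(-2 + y)*(4 + y) (v(y) = 8*((y - 2)*(y + 4)) = 8*((-2 + y)*(4 + y)) = 8*(-2 + y)*(4 + y))
(H*(6*v(-5) + 6))*11 = (11*(6*(-64 + 8*(-5)² + 16*(-5)) + 6))*11 = (11*(6*(-64 + 8*25 - 80) + 6))*11 = (11*(6*(-64 + 200 - 80) + 6))*11 = (11*(6*56 + 6))*11 = (11*(336 + 6))*11 = (11*342)*11 = 3762*11 = 41382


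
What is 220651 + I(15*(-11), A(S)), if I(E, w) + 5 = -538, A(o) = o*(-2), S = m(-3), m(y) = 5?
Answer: 220108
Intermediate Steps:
S = 5
A(o) = -2*o
I(E, w) = -543 (I(E, w) = -5 - 538 = -543)
220651 + I(15*(-11), A(S)) = 220651 - 543 = 220108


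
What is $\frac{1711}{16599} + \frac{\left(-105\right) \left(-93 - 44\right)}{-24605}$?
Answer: $- \frac{5619356}{11669097} \approx -0.48156$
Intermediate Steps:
$\frac{1711}{16599} + \frac{\left(-105\right) \left(-93 - 44\right)}{-24605} = 1711 \cdot \frac{1}{16599} + \left(-105\right) \left(-137\right) \left(- \frac{1}{24605}\right) = \frac{1711}{16599} + 14385 \left(- \frac{1}{24605}\right) = \frac{1711}{16599} - \frac{411}{703} = - \frac{5619356}{11669097}$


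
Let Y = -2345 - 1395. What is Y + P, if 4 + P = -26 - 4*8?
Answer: -3802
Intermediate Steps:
P = -62 (P = -4 + (-26 - 4*8) = -4 + (-26 - 32) = -4 - 58 = -62)
Y = -3740
Y + P = -3740 - 62 = -3802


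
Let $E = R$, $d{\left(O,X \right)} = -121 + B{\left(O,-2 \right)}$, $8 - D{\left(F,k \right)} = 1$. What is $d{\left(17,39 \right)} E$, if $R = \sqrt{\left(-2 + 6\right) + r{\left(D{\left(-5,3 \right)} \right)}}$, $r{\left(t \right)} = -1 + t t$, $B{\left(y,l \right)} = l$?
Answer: $- 246 \sqrt{13} \approx -886.97$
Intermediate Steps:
$D{\left(F,k \right)} = 7$ ($D{\left(F,k \right)} = 8 - 1 = 7$)
$r{\left(t \right)} = -1 + t^{2}$
$R = 2 \sqrt{13}$ ($R = \sqrt{\left(-2 + 6\right) - \left(1 - 7^{2}\right)} = \sqrt{4 + \left(-1 + 49\right)} = \sqrt{4 + 48} = \sqrt{52} = 2 \sqrt{13} \approx 7.2111$)
$d{\left(O,X \right)} = -123$ ($d{\left(O,X \right)} = -121 - 2 = -123$)
$E = 2 \sqrt{13} \approx 7.2111$
$d{\left(17,39 \right)} E = - 123 \cdot 2 \sqrt{13} = - 246 \sqrt{13}$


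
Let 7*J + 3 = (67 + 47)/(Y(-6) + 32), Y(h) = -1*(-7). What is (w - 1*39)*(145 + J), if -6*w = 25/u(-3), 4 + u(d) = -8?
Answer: -2039939/364 ≈ -5604.2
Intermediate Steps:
Y(h) = 7
u(d) = -12 (u(d) = -4 - 8 = -12)
J = -1/91 (J = -3/7 + ((67 + 47)/(7 + 32))/7 = -3/7 + (114/39)/7 = -3/7 + (114*(1/39))/7 = -3/7 + (1/7)*(38/13) = -3/7 + 38/91 = -1/91 ≈ -0.010989)
w = 25/72 (w = -25/(6*(-12)) = -25*(-1)/(6*12) = -1/6*(-25/12) = 25/72 ≈ 0.34722)
(w - 1*39)*(145 + J) = (25/72 - 1*39)*(145 - 1/91) = (25/72 - 39)*(13194/91) = -2783/72*13194/91 = -2039939/364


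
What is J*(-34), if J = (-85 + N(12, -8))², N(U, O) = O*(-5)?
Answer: -68850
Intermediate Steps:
N(U, O) = -5*O
J = 2025 (J = (-85 - 5*(-8))² = (-85 + 40)² = (-45)² = 2025)
J*(-34) = 2025*(-34) = -68850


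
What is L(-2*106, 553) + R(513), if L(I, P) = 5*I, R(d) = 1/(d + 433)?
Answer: -1002759/946 ≈ -1060.0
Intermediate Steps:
R(d) = 1/(433 + d)
L(-2*106, 553) + R(513) = 5*(-2*106) + 1/(433 + 513) = 5*(-212) + 1/946 = -1060 + 1/946 = -1002759/946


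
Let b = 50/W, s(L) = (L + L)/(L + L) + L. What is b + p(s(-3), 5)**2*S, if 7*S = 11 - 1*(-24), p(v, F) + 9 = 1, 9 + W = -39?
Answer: 7655/24 ≈ 318.96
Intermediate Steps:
W = -48 (W = -9 - 39 = -48)
s(L) = 1 + L (s(L) = (2*L)/((2*L)) + L = (2*L)*(1/(2*L)) + L = 1 + L)
p(v, F) = -8 (p(v, F) = -9 + 1 = -8)
S = 5 (S = (11 - 1*(-24))/7 = (11 + 24)/7 = (1/7)*35 = 5)
b = -25/24 (b = 50/(-48) = 50*(-1/48) = -25/24 ≈ -1.0417)
b + p(s(-3), 5)**2*S = -25/24 + (-8)**2*5 = -25/24 + 64*5 = -25/24 + 320 = 7655/24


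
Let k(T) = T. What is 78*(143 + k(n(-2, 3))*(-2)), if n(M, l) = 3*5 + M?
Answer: 9126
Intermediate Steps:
n(M, l) = 15 + M
78*(143 + k(n(-2, 3))*(-2)) = 78*(143 + (15 - 2)*(-2)) = 78*(143 + 13*(-2)) = 78*(143 - 26) = 78*117 = 9126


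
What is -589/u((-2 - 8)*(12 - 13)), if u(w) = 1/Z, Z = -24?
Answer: 14136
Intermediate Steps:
u(w) = -1/24 (u(w) = 1/(-24) = -1/24)
-589/u((-2 - 8)*(12 - 13)) = -589/(-1/24) = -589*(-24) = 14136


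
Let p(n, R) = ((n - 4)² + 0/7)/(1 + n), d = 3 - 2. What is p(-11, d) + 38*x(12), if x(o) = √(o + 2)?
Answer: -45/2 + 38*√14 ≈ 119.68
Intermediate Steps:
x(o) = √(2 + o)
d = 1
p(n, R) = (-4 + n)²/(1 + n) (p(n, R) = ((-4 + n)² + 0*(⅐))/(1 + n) = ((-4 + n)² + 0)/(1 + n) = (-4 + n)²/(1 + n))
p(-11, d) + 38*x(12) = (-4 - 11)²/(1 - 11) + 38*√(2 + 12) = (-15)²/(-10) + 38*√14 = -⅒*225 + 38*√14 = -45/2 + 38*√14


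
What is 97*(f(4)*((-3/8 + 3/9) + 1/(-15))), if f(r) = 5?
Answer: -1261/24 ≈ -52.542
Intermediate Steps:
97*(f(4)*((-3/8 + 3/9) + 1/(-15))) = 97*(5*((-3/8 + 3/9) + 1/(-15))) = 97*(5*((-3*⅛ + 3*(⅑)) - 1/15)) = 97*(5*((-3/8 + ⅓) - 1/15)) = 97*(5*(-1/24 - 1/15)) = 97*(5*(-13/120)) = 97*(-13/24) = -1261/24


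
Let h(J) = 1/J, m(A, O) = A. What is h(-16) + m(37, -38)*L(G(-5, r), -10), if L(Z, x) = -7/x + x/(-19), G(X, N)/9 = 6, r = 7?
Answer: 68873/1520 ≈ 45.311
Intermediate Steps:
G(X, N) = 54 (G(X, N) = 9*6 = 54)
L(Z, x) = -7/x - x/19 (L(Z, x) = -7/x + x*(-1/19) = -7/x - x/19)
h(-16) + m(37, -38)*L(G(-5, r), -10) = 1/(-16) + 37*(-7/(-10) - 1/19*(-10)) = -1/16 + 37*(-7*(-⅒) + 10/19) = -1/16 + 37*(7/10 + 10/19) = -1/16 + 37*(233/190) = -1/16 + 8621/190 = 68873/1520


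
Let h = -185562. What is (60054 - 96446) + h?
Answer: -221954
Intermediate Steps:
(60054 - 96446) + h = (60054 - 96446) - 185562 = -36392 - 185562 = -221954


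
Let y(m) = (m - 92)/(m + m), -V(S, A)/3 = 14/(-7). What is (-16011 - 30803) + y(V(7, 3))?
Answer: -280927/6 ≈ -46821.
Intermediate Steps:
V(S, A) = 6 (V(S, A) = -42/(-7) = -42*(-1)/7 = -3*(-2) = 6)
y(m) = (-92 + m)/(2*m) (y(m) = (-92 + m)/((2*m)) = (-92 + m)*(1/(2*m)) = (-92 + m)/(2*m))
(-16011 - 30803) + y(V(7, 3)) = (-16011 - 30803) + (½)*(-92 + 6)/6 = -46814 + (½)*(⅙)*(-86) = -46814 - 43/6 = -280927/6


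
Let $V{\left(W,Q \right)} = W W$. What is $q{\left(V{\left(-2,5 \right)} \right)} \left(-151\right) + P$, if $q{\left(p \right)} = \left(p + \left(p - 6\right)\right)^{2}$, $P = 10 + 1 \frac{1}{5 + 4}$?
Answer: $- \frac{5345}{9} \approx -593.89$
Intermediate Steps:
$V{\left(W,Q \right)} = W^{2}$
$P = \frac{91}{9}$ ($P = 10 + 1 \cdot \frac{1}{9} = 10 + \frac{1}{9} = \frac{91}{9} \approx 10.111$)
$q{\left(p \right)} = \left(-6 + 2 p\right)^{2}$ ($q{\left(p \right)} = \left(p + \left(p - 6\right)\right)^{2} = \left(p + \left(-6 + p\right)\right)^{2} = \left(-6 + 2 p\right)^{2}$)
$q{\left(V{\left(-2,5 \right)} \right)} \left(-151\right) + P = 4 \left(-3 + \left(-2\right)^{2}\right)^{2} \left(-151\right) + \frac{91}{9} = 4 \left(-3 + 4\right)^{2} \left(-151\right) + \frac{91}{9} = 4 \cdot 1^{2} \left(-151\right) + \frac{91}{9} = 4 \cdot 1 \left(-151\right) + \frac{91}{9} = 4 \left(-151\right) + \frac{91}{9} = -604 + \frac{91}{9} = - \frac{5345}{9}$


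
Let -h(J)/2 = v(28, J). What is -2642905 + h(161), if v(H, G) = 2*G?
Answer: -2643549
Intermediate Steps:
h(J) = -4*J
-2642905 + h(161) = -2642905 - 4*161 = -2642905 - 644 = -2643549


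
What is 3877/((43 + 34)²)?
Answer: 3877/5929 ≈ 0.65390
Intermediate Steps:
3877/((43 + 34)²) = 3877/(77²) = 3877/5929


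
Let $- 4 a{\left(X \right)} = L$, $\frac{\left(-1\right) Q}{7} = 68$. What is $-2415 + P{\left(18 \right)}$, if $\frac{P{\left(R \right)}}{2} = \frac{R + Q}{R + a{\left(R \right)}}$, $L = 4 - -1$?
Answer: $- \frac{165469}{67} \approx -2469.7$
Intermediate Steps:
$Q = -476$ ($Q = \left(-7\right) 68 = -476$)
$L = 5$ ($L = 4 + 1 = 5$)
$a{\left(X \right)} = - \frac{5}{4}$ ($a{\left(X \right)} = \left(- \frac{1}{4}\right) 5 = - \frac{5}{4}$)
$P{\left(R \right)} = \frac{2 \left(-476 + R\right)}{- \frac{5}{4} + R}$ ($P{\left(R \right)} = 2 \frac{R - 476}{R - \frac{5}{4}} = 2 \frac{-476 + R}{- \frac{5}{4} + R} = \frac{2 \left(-476 + R\right)}{- \frac{5}{4} + R}$)
$-2415 + P{\left(18 \right)} = -2415 + \frac{8 \left(-476 + 18\right)}{-5 + 4 \cdot 18} = -2415 + 8 \frac{1}{-5 + 72} \left(-458\right) = -2415 + 8 \cdot \frac{1}{67} \left(-458\right) = -2415 - \frac{3664}{67} = - \frac{165469}{67}$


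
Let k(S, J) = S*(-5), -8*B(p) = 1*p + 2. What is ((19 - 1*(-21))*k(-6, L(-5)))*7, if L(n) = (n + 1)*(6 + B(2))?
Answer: 8400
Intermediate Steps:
B(p) = -¼ - p/8 (B(p) = -(1*p + 2)/8 = -(p + 2)/8 = -(2 + p)/8 = -¼ - p/8)
L(n) = 11/2 + 11*n/2 (L(n) = (n + 1)*(6 + (-¼ - ⅛*2)) = (1 + n)*(6 + (-¼ - ¼)) = (1 + n)*(6 - ½) = (1 + n)*(11/2) = 11/2 + 11*n/2)
k(S, J) = -5*S
((19 - 1*(-21))*k(-6, L(-5)))*7 = ((19 - 1*(-21))*(-5*(-6)))*7 = ((19 + 21)*30)*7 = (40*30)*7 = 1200*7 = 8400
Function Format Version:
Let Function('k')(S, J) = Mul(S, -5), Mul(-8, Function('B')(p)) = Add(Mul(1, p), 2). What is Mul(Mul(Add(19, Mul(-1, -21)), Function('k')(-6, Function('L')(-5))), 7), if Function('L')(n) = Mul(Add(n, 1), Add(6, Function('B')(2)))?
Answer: 8400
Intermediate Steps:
Function('B')(p) = Add(Rational(-1, 4), Mul(Rational(-1, 8), p)) (Function('B')(p) = Mul(Rational(-1, 8), Add(Mul(1, p), 2)) = Mul(Rational(-1, 8), Add(p, 2)) = Mul(Rational(-1, 8), Add(2, p)) = Add(Rational(-1, 4), Mul(Rational(-1, 8), p)))
Function('L')(n) = Add(Rational(11, 2), Mul(Rational(11, 2), n)) (Function('L')(n) = Mul(Add(n, 1), Add(6, Add(Rational(-1, 4), Mul(Rational(-1, 8), 2)))) = Mul(Add(1, n), Add(6, Add(Rational(-1, 4), Rational(-1, 4)))) = Mul(Add(1, n), Add(6, Rational(-1, 2))) = Mul(Add(1, n), Rational(11, 2)) = Add(Rational(11, 2), Mul(Rational(11, 2), n)))
Function('k')(S, J) = Mul(-5, S)
Mul(Mul(Add(19, Mul(-1, -21)), Function('k')(-6, Function('L')(-5))), 7) = Mul(Mul(Add(19, Mul(-1, -21)), Mul(-5, -6)), 7) = Mul(Mul(Add(19, 21), 30), 7) = Mul(Mul(40, 30), 7) = Mul(1200, 7) = 8400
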